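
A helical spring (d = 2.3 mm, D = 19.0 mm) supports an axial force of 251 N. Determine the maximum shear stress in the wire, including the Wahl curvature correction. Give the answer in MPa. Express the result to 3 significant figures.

Spring index C = D/d = 19.0/2.3 = 8.2609
K_W = (4C−1)/(4C−4) + 0.615/C = 32.043/29.043 + 0.0744 = 1.1777
τ₀ = 8FD/(πd³) = 8·251·19.0/(π·2.3³) = 38152/38.224 = 998.12 MPa
τ_max = K·τ₀ = 1.1777 × 998.12 = 1175.5 MPa

1180 MPa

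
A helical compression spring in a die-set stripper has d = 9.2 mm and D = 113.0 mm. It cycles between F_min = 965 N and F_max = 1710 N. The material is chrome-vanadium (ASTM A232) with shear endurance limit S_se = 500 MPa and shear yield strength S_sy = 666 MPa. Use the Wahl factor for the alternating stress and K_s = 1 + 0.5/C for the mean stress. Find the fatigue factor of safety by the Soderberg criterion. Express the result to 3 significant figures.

0.926

C = D/d = 113.0/9.2 = 12.2826; K_W = (4C−1)/(4C−4)+0.615/C = 1.1165; K_s = 1+0.5/C = 1.0407
F_a = (F_max−F_min)/2 = 372.5 N; F_m = (F_max+F_min)/2 = 1337.5 N
τ_a = K_W·8F_aD/(πd³) = 1.1165 × 137.65 = 153.69 MPa
τ_m = K_s·8F_mD/(πd³) = 1.0407 × 494.25 = 514.37 MPa
Soderberg: 1/n_f = τ_a/S_se + τ_m/S_sy = 153.69/500 + 514.37/666 = 0.30739 + 0.77233 = 1.0797
n_f = 1/1.0797 = 0.9262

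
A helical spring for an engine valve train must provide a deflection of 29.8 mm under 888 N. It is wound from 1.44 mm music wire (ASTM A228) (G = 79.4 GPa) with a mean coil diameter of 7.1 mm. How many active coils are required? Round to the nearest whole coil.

4

Required rate k = F/δ = 888/29.8 = 29.799 N/mm
N_a = Gd⁴/(8D³k) = (79.4×10³ × 1.44⁴)/(8 × 7.1³ × 29.799)
    = 341405 / 85322.1 = 4.001 → 4 coils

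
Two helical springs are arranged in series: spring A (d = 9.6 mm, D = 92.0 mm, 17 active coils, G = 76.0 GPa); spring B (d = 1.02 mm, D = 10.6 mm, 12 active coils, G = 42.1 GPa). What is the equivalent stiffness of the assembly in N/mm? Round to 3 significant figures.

0.374 N/mm

k_A = Gd⁴/(8D³N_a) = (76.0×10³)(9.6⁴)/(8·92.0³·17) = 6.0953 N/mm
k_B = Gd⁴/(8D³N_a) = (42.1×10³)(1.02⁴)/(8·10.6³·12) = 0.39856 N/mm
Series: 1/k_eq = 1/6.0953 + 1/0.39856 = 2.6731; k_eq = 0.3741 N/mm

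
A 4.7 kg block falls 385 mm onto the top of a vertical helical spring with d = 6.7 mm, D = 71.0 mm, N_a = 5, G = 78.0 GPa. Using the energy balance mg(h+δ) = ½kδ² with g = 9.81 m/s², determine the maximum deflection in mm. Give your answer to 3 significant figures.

61.2 mm

k = Gd⁴/(8D³N_a) = (78.0×10³)(6.7⁴)/(8·71.0³·5) = 10.979 N/mm
W = mg = 4.7 × 9.81 = 46.107 N
½kδ² − Wδ − Wh = 0 → δ = (W + √(W² + 2kWh))/k
δ = (46.107 + √(2125.9 + 389777))/10.979 = (46.107 + 626.02)/10.979 = 61.22 mm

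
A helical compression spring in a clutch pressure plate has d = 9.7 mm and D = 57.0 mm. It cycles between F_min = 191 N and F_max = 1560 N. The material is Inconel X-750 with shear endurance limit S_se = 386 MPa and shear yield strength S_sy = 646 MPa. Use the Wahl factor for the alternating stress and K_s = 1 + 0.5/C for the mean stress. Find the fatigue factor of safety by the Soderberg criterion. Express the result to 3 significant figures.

1.70

C = D/d = 57.0/9.7 = 5.8763; K_W = (4C−1)/(4C−4)+0.615/C = 1.2585; K_s = 1+0.5/C = 1.0851
F_a = (F_max−F_min)/2 = 684.5 N; F_m = (F_max+F_min)/2 = 875.5 N
τ_a = K_W·8F_aD/(πd³) = 1.2585 × 108.86 = 137 MPa
τ_m = K_s·8F_mD/(πd³) = 1.0851 × 139.24 = 151.08 MPa
Soderberg: 1/n_f = τ_a/S_se + τ_m/S_sy = 137/386 + 151.08/646 = 0.35492 + 0.23388 = 0.58879
n_f = 1/0.58879 = 1.698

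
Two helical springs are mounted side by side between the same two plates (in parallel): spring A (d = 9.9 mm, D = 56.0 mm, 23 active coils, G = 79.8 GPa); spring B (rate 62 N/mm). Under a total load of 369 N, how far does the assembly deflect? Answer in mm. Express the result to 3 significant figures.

k_A = Gd⁴/(8D³N_a) = (79.8×10³)(9.9⁴)/(8·56.0³·23) = 23.723 N/mm
Parallel: k_eq = 23.723 + 62 = 85.723 N/mm
δ = F/k_eq = 369/85.723 = 4.3046 mm

4.30 mm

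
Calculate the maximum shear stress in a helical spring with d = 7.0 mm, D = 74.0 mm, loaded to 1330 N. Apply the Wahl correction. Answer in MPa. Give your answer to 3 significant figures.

830 MPa

Spring index C = D/d = 74.0/7.0 = 10.5714
K_W = (4C−1)/(4C−4) + 0.615/C = 41.286/38.286 + 0.0582 = 1.1365
τ₀ = 8FD/(πd³) = 8·1330·74.0/(π·7.0³) = 787360/1077.6 = 730.68 MPa
τ_max = K·τ₀ = 1.1365 × 730.68 = 830.45 MPa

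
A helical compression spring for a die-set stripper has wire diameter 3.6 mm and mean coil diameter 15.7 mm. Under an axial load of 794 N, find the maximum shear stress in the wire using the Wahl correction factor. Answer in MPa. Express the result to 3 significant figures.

Spring index C = D/d = 15.7/3.6 = 4.3611
K_W = (4C−1)/(4C−4) + 0.615/C = 16.444/13.444 + 0.1410 = 1.3642
τ₀ = 8FD/(πd³) = 8·794·15.7/(π·3.6³) = 99726.4/146.57 = 680.38 MPa
τ_max = K·τ₀ = 1.3642 × 680.38 = 928.15 MPa

928 MPa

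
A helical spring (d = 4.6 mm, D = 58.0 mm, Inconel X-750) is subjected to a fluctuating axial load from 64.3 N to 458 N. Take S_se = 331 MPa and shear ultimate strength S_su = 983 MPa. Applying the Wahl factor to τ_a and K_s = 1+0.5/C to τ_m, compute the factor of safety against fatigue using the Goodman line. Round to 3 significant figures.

0.702

C = D/d = 58.0/4.6 = 12.6087; K_W = (4C−1)/(4C−4)+0.615/C = 1.1134; K_s = 1+0.5/C = 1.0397
F_a = (F_max−F_min)/2 = 196.85 N; F_m = (F_max+F_min)/2 = 261.15 N
τ_a = K_W·8F_aD/(πd³) = 1.1134 × 298.7 = 332.56 MPa
τ_m = K_s·8F_mD/(πd³) = 1.0397 × 396.26 = 411.98 MPa
Goodman: 1/n_f = τ_a/S_se + τ_m/S_su = 332.56/331 + 411.98/983 = 1.00472 + 0.41910 = 1.4238
n_f = 1/1.4238 = 0.7023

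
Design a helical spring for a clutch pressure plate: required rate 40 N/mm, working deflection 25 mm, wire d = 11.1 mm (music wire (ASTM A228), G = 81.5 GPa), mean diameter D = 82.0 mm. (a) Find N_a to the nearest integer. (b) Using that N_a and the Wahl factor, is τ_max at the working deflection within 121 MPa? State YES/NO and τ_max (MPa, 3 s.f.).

(a) 7 coils; (b) NO, τ_max = 184 MPa

N_a = Gd⁴/(8D³k) = (81.5×10³)(11.1⁴)/(8·82.0³·40) = 7.012 → N_a = 7
Actual rate k = Gd⁴/(8D³·7) = 40.07 N/mm
Working load F = kδ = 40.07·25 = 1001.8 N
C = 82.0/11.1 = 7.3874; K_W = (4C−1)/(4C−4)+0.615/C = 1.2007
τ_max = K_W·8FD/(πd³) = 1.2007·152.95 = 183.64 MPa
τ_max > 121 MPa → exceeds allowable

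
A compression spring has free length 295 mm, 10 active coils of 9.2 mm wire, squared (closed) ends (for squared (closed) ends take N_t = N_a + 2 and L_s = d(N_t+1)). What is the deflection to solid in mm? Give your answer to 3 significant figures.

175 mm

N_t = 12; L_s = 9.2·13 = 119.6 mm
δ_solid = L₀ − L_s = 295 − 119.6 = 175.4 mm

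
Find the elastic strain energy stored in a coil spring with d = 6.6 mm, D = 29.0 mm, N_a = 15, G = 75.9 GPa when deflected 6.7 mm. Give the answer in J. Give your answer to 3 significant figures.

k = Gd⁴/(8D³N_a) = (75.9×10³)(6.6⁴)/(8·29.0³·15) = 49.209 N/mm
U = ½kδ² = 0.5 × 49.209 × 6.7² = 1104.5 N·mm = 1.1045 J

1.10 J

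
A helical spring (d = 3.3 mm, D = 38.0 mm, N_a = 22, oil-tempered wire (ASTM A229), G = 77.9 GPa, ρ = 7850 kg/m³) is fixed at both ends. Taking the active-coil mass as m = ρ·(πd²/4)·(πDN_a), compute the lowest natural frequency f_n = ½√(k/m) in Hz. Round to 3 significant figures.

k = Gd⁴/(8D³N_a) = (77.9×10³)(3.3⁴)/(8·38.0³·22) = 0.9566 N/mm = 956.6 N/m
Wire length L = πDN_a = π·38.0·22 = 2626.4 mm
m = ρ·(πd²/4)·L = 7850 × 8.553×10⁻⁶ m² × 2.6264 m = 0.17634 kg
f_n = ½√(k/m) = 0.5·√(956.6/0.17634) = 0.5·√(5424.8) = 36.827 Hz

36.8 Hz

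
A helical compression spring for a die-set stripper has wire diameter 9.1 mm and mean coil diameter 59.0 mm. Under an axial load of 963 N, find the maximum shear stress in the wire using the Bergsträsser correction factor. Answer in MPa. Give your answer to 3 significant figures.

234 MPa

Spring index C = D/d = 59.0/9.1 = 6.4835
K_B = (4C+2)/(4C−3) = 27.934/22.934 = 1.2180
τ₀ = 8FD/(πd³) = 8·963·59.0/(π·9.1³) = 454536/2367.4 = 192 MPa
τ_max = K·τ₀ = 1.2180 × 192 = 233.86 MPa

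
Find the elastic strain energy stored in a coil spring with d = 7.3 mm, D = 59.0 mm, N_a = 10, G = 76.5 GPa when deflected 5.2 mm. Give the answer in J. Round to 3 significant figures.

0.179 J

k = Gd⁴/(8D³N_a) = (76.5×10³)(7.3⁴)/(8·59.0³·10) = 13.222 N/mm
U = ½kδ² = 0.5 × 13.222 × 5.2² = 178.77 N·mm = 0.17877 J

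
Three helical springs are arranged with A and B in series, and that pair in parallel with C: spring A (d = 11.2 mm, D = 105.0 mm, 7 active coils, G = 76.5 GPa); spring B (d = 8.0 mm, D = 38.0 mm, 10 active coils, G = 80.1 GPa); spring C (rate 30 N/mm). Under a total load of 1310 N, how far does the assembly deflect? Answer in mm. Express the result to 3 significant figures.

29.2 mm

k_A = Gd⁴/(8D³N_a) = (76.5×10³)(11.2⁴)/(8·105.0³·7) = 18.569 N/mm
k_B = Gd⁴/(8D³N_a) = (80.1×10³)(8.0⁴)/(8·38.0³·10) = 74.74 N/mm
Springs A,B series: k_AB = 1/(1/18.569+1/74.74) = 14.873 N/mm; parallel with C: k_eq = 14.873+30 = 44.873 N/mm
δ = F/k_eq = 1310/44.873 = 29.193 mm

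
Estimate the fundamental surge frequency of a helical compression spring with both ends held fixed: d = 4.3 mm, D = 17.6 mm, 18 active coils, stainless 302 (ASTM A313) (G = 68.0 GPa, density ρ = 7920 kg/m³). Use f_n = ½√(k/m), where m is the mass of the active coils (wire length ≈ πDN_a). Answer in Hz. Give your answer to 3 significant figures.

k = Gd⁴/(8D³N_a) = (68.0×10³)(4.3⁴)/(8·17.6³·18) = 29.613 N/mm = 29613 N/m
Wire length L = πDN_a = π·17.6·18 = 995.26 mm
m = ρ·(πd²/4)·L = 7920 × 14.522×10⁻⁶ m² × 0.99526 m = 0.11447 kg
f_n = ½√(k/m) = 0.5·√(29613/0.11447) = 0.5·√(2.587e+05) = 254.31 Hz

254 Hz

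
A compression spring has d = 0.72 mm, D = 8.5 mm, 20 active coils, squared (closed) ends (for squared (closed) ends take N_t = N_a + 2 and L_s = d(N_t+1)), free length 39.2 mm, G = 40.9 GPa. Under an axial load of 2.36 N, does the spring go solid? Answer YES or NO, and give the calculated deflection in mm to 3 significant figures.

NO, δ = 21.1 mm

k = Gd⁴/(8D³N_a) = (40.9×10³)(0.72⁴)/(8·8.5³·20) = 0.11186 N/mm
N_t = 22; L_s = 0.72·23 = 16.56 mm; δ_solid = L₀ − L_s = 39.2 − 16.56 = 22.64 mm
δ = F/k = 2.36/0.11186 = 21.098 mm
δ < δ_solid → spring does not go solid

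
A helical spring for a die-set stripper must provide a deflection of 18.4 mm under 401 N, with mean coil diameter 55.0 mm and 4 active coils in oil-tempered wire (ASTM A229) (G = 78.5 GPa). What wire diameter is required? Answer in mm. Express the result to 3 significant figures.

6.20 mm

Required rate k = F/δ = 401/18.4 = 21.793 N/mm
d = (8D³N_a·k / G)^(1/4) = (8·55.0³·4·21.793 / (78.5×10³))^0.25
  = (1478.1)^0.25 = 6.2005 mm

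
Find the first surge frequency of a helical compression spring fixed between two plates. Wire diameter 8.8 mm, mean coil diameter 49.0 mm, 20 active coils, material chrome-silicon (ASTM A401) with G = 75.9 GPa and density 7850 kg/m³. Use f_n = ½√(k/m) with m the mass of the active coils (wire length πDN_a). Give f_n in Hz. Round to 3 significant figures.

64.1 Hz

k = Gd⁴/(8D³N_a) = (75.9×10³)(8.8⁴)/(8·49.0³·20) = 24.18 N/mm = 24180 N/m
Wire length L = πDN_a = π·49.0·20 = 3078.8 mm
m = ρ·(πd²/4)·L = 7850 × 60.821×10⁻⁶ m² × 3.0788 m = 1.4699 kg
f_n = ½√(k/m) = 0.5·√(24180/1.4699) = 0.5·√(16450) = 64.129 Hz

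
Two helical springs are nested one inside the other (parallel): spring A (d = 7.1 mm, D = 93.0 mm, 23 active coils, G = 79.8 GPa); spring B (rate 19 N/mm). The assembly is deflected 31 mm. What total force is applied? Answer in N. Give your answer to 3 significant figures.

631 N

k_A = Gd⁴/(8D³N_a) = (79.8×10³)(7.1⁴)/(8·93.0³·23) = 1.3702 N/mm
Parallel: k_eq = 1.3702 + 19 = 20.37 N/mm
F = k_eq·δ = 20.37·31 = 631.47 N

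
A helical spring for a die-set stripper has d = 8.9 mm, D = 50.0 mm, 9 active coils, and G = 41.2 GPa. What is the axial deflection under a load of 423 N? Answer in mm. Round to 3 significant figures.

14.7 mm

k = Gd⁴/(8D³N_a) = (41.2×10³)(8.9⁴)/(8·50.0³·9) = 28.722 N/mm
δ = F/k = 423 / 28.722 = 14.727 mm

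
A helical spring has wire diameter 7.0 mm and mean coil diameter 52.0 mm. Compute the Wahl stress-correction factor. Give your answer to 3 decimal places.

1.199

C = D/d = 52.0/7.0 = 7.4286
K_W = (4C−1)/(4C−4) + 0.615/C = 28.714/25.714 + 0.0828 = 1.1995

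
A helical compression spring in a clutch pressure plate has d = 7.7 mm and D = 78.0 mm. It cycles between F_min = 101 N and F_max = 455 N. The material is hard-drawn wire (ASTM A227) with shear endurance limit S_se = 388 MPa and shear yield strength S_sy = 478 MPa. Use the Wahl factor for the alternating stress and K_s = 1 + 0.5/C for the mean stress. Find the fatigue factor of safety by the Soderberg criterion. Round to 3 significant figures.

2.03

C = D/d = 78.0/7.7 = 10.1299; K_W = (4C−1)/(4C−4)+0.615/C = 1.1429; K_s = 1+0.5/C = 1.0494
F_a = (F_max−F_min)/2 = 177 N; F_m = (F_max+F_min)/2 = 278 N
τ_a = K_W·8F_aD/(πd³) = 1.1429 × 77.008 = 88.009 MPa
τ_m = K_s·8F_mD/(πd³) = 1.0494 × 120.95 = 126.92 MPa
Soderberg: 1/n_f = τ_a/S_se + τ_m/S_sy = 88.009/388 + 126.92/478 = 0.22683 + 0.26552 = 0.49235
n_f = 1/0.49235 = 2.031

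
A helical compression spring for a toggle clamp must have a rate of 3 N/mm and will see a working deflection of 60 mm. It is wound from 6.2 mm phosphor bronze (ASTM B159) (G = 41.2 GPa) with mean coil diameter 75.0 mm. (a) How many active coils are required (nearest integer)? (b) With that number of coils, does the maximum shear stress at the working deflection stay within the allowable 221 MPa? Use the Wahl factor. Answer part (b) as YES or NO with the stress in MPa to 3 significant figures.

N_a = Gd⁴/(8D³k) = (41.2×10³)(6.2⁴)/(8·75.0³·3) = 6.013 → N_a = 6
Actual rate k = Gd⁴/(8D³·6) = 3.0063 N/mm
Working load F = kδ = 3.0063·60 = 180.38 N
C = 75.0/6.2 = 12.0968; K_W = (4C−1)/(4C−4)+0.615/C = 1.1184
τ_max = K_W·8FD/(πd³) = 1.1184·144.55 = 161.67 MPa
τ_max ≤ 221 MPa → acceptable

(a) 6 coils; (b) YES, τ_max = 162 MPa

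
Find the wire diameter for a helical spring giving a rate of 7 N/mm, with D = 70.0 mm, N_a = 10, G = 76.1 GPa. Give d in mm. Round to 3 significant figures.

d = (8D³N_a·k / G)^(1/4) = (8·70.0³·10·7 / (76.1×10³))^0.25
  = (2524)^0.25 = 7.0880 mm

7.09 mm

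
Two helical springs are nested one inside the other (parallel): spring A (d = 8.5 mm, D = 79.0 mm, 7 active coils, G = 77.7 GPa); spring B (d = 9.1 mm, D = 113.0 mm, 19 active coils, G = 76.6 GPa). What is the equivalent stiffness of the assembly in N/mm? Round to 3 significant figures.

17.1 N/mm

k_A = Gd⁴/(8D³N_a) = (77.7×10³)(8.5⁴)/(8·79.0³·7) = 14.69 N/mm
k_B = Gd⁴/(8D³N_a) = (76.6×10³)(9.1⁴)/(8·113.0³·19) = 2.3951 N/mm
Parallel: k_eq = 14.69 + 2.3951 = 17.085 N/mm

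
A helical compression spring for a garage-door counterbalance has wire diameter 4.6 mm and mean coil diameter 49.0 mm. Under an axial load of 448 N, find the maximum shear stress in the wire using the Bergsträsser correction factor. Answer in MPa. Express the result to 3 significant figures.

647 MPa

Spring index C = D/d = 49.0/4.6 = 10.6522
K_B = (4C+2)/(4C−3) = 44.609/39.609 = 1.1262
τ₀ = 8FD/(πd³) = 8·448·49.0/(π·4.6³) = 175616/305.79 = 574.3 MPa
τ_max = K·τ₀ = 1.1262 × 574.3 = 646.8 MPa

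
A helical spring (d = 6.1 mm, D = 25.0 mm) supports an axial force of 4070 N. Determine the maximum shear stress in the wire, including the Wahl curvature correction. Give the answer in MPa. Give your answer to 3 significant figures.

Spring index C = D/d = 25.0/6.1 = 4.0984
K_W = (4C−1)/(4C−4) + 0.615/C = 15.393/12.393 + 0.1501 = 1.3921
τ₀ = 8FD/(πd³) = 8·4070·25.0/(π·6.1³) = 814000/713.08 = 1141.5 MPa
τ_max = K·τ₀ = 1.3921 × 1141.5 = 1589.1 MPa

1590 MPa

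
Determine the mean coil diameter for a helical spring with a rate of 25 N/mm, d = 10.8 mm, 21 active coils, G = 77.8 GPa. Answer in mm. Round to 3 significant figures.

D = (Gd⁴/(8N_a·k))^(1/3) = (77.8×10³·10.8⁴/(8·21·25))^(1/3)
  = (252014)^(1/3) = 63.1648 mm

63.2 mm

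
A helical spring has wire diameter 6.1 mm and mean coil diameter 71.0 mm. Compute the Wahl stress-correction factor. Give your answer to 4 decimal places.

1.1233

C = D/d = 71.0/6.1 = 11.6393
K_W = (4C−1)/(4C−4) + 0.615/C = 45.557/42.557 + 0.0528 = 1.1233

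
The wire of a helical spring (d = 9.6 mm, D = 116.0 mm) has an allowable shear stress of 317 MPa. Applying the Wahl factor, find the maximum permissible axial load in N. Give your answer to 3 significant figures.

849 N

C = D/d = 116.0/9.6 = 12.0833
K_W = (4C−1)/(4C−4) + 0.615/C = 47.333/44.333 + 0.0509 = 1.1186
τ_max = K·8FD/(πd³) → F_max = τ_allow·πd³/(8DK)
F_max = 317·π·9.6³/(8·116.0·1.1186) = 8.811e+05/1038 = 848.82 N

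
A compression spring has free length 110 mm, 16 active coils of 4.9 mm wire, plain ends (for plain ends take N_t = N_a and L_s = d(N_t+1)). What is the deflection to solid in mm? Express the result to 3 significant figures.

N_t = 16; L_s = 4.9·17 = 83.3 mm
δ_solid = L₀ − L_s = 110 − 83.3 = 26.7 mm

26.7 mm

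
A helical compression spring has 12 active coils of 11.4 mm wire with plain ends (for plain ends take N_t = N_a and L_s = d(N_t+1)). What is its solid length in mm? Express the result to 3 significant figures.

plain ends: N_t = N_a = 12
L_s = d·(N_t+1) = 11.4 × 13 = 148.2 mm

148 mm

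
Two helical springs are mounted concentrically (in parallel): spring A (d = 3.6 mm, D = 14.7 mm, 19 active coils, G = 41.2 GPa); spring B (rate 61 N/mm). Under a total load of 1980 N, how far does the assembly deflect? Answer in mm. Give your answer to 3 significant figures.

k_A = Gd⁴/(8D³N_a) = (41.2×10³)(3.6⁴)/(8·14.7³·19) = 14.332 N/mm
Parallel: k_eq = 14.332 + 61 = 75.332 N/mm
δ = F/k_eq = 1980/75.332 = 26.284 mm

26.3 mm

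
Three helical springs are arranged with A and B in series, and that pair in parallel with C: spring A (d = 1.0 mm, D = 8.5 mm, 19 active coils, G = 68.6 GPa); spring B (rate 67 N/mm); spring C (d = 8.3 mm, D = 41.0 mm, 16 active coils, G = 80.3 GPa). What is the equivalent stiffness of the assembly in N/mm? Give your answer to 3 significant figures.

43.9 N/mm

k_A = Gd⁴/(8D³N_a) = (68.6×10³)(1.0⁴)/(8·8.5³·19) = 0.73489 N/mm
k_C = Gd⁴/(8D³N_a) = (80.3×10³)(8.3⁴)/(8·41.0³·16) = 43.198 N/mm
Springs A,B series: k_AB = 1/(1/0.73489+1/67) = 0.72692 N/mm; parallel with C: k_eq = 0.72692+43.198 = 43.925 N/mm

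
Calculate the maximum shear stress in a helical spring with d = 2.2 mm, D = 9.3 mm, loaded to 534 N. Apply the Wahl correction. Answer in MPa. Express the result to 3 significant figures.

1640 MPa

Spring index C = D/d = 9.3/2.2 = 4.2273
K_W = (4C−1)/(4C−4) + 0.615/C = 15.909/12.909 + 0.1455 = 1.3779
τ₀ = 8FD/(πd³) = 8·534·9.3/(π·2.2³) = 39729.6/33.452 = 1187.7 MPa
τ_max = K·τ₀ = 1.3779 × 1187.7 = 1636.5 MPa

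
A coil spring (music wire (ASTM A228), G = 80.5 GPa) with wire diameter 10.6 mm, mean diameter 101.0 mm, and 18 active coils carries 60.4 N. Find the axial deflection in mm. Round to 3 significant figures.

k = Gd⁴/(8D³N_a) = (80.5×10³)(10.6⁴)/(8·101.0³·18) = 6.85 N/mm
δ = F/k = 60.4 / 6.85 = 8.8175 mm

8.82 mm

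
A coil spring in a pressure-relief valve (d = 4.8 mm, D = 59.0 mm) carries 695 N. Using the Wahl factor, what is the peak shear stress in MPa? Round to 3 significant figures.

Spring index C = D/d = 59.0/4.8 = 12.2917
K_W = (4C−1)/(4C−4) + 0.615/C = 48.167/45.167 + 0.0500 = 1.1165
τ₀ = 8FD/(πd³) = 8·695·59.0/(π·4.8³) = 328040/347.44 = 944.18 MPa
τ_max = K·τ₀ = 1.1165 × 944.18 = 1054.1 MPa

1050 MPa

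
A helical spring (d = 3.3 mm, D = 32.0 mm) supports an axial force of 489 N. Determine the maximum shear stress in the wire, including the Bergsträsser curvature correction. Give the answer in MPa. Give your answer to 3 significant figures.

Spring index C = D/d = 32.0/3.3 = 9.6970
K_B = (4C+2)/(4C−3) = 40.788/35.788 = 1.1397
τ₀ = 8FD/(πd³) = 8·489·32.0/(π·3.3³) = 125184/112.9 = 1108.8 MPa
τ_max = K·τ₀ = 1.1397 × 1108.8 = 1263.7 MPa

1260 MPa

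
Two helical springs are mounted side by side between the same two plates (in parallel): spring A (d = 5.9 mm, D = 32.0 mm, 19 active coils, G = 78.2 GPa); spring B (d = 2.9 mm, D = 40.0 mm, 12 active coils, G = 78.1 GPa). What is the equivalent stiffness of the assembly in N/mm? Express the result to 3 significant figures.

19.9 N/mm

k_A = Gd⁴/(8D³N_a) = (78.2×10³)(5.9⁴)/(8·32.0³·19) = 19.025 N/mm
k_B = Gd⁴/(8D³N_a) = (78.1×10³)(2.9⁴)/(8·40.0³·12) = 0.89907 N/mm
Parallel: k_eq = 19.025 + 0.89907 = 19.924 N/mm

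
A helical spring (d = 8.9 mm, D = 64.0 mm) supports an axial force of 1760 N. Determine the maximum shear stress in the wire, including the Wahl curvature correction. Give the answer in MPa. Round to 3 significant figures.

491 MPa

Spring index C = D/d = 64.0/8.9 = 7.1910
K_W = (4C−1)/(4C−4) + 0.615/C = 27.764/24.764 + 0.0855 = 1.2067
τ₀ = 8FD/(πd³) = 8·1760·64.0/(π·8.9³) = 901120/2214.7 = 406.88 MPa
τ_max = K·τ₀ = 1.2067 × 406.88 = 490.96 MPa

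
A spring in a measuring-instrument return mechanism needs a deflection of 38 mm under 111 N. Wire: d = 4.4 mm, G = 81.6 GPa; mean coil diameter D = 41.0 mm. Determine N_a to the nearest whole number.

Required rate k = F/δ = 111/38 = 2.9211 N/mm
N_a = Gd⁴/(8D³k) = (81.6×10³ × 4.4⁴)/(8 × 41.0³ × 2.9211)
    = 3.05845e+07 / 1.61057e+06 = 18.99 → 19 coils

19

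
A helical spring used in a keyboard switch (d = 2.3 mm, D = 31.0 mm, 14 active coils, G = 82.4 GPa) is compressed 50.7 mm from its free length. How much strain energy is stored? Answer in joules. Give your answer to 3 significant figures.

k = Gd⁴/(8D³N_a) = (82.4×10³)(2.3⁴)/(8·31.0³·14) = 0.69109 N/mm
U = ½kδ² = 0.5 × 0.69109 × 50.7² = 888.22 N·mm = 0.88822 J

0.888 J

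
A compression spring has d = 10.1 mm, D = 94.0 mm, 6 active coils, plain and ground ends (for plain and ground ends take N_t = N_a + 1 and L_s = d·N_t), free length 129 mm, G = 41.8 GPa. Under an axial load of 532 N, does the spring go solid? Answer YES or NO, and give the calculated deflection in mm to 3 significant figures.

k = Gd⁴/(8D³N_a) = (41.8×10³)(10.1⁴)/(8·94.0³·6) = 10.91 N/mm
N_t = 7; L_s = 10.1·7 = 70.7 mm; δ_solid = L₀ − L_s = 129 − 70.7 = 58.3 mm
δ = F/k = 532/10.91 = 48.761 mm
δ < δ_solid → spring does not go solid

NO, δ = 48.8 mm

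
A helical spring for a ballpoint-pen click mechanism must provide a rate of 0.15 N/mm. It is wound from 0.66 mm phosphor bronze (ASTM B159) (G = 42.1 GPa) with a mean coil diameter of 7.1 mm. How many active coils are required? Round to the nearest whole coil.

19

N_a = Gd⁴/(8D³k) = (42.1×10³ × 0.66⁴)/(8 × 7.1³ × 0.15)
    = 7988.36 / 429.493 = 18.6 → 19 coils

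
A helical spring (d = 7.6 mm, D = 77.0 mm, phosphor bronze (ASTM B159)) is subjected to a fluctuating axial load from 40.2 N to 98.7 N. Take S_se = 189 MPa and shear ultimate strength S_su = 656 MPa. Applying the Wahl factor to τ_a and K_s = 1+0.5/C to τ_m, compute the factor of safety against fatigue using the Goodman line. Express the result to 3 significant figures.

7.77

C = D/d = 77.0/7.6 = 10.1316; K_W = (4C−1)/(4C−4)+0.615/C = 1.1428; K_s = 1+0.5/C = 1.0494
F_a = (F_max−F_min)/2 = 29.25 N; F_m = (F_max+F_min)/2 = 69.45 N
τ_a = K_W·8F_aD/(πd³) = 1.1428 × 13.065 = 14.931 MPa
τ_m = K_s·8F_mD/(πd³) = 1.0494 × 31.021 = 32.552 MPa
Goodman: 1/n_f = τ_a/S_se + τ_m/S_su = 14.931/189 + 32.552/656 = 0.07900 + 0.04962 = 0.12862
n_f = 1/0.12862 = 7.775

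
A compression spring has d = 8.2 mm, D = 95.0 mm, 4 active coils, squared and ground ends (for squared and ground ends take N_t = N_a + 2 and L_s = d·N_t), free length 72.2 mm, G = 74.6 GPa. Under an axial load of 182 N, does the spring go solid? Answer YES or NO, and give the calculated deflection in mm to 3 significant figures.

NO, δ = 14.8 mm

k = Gd⁴/(8D³N_a) = (74.6×10³)(8.2⁴)/(8·95.0³·4) = 12.293 N/mm
N_t = 6; L_s = 8.2·6 = 49.2 mm; δ_solid = L₀ − L_s = 72.2 − 49.2 = 23 mm
δ = F/k = 182/12.293 = 14.805 mm
δ < δ_solid → spring does not go solid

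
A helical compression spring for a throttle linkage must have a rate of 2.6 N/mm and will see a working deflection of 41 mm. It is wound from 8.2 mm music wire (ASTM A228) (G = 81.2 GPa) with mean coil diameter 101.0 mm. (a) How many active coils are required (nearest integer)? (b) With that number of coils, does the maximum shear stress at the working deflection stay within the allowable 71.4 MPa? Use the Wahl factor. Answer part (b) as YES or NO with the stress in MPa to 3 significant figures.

N_a = Gd⁴/(8D³k) = (81.2×10³)(8.2⁴)/(8·101.0³·2.6) = 17.13 → N_a = 17
Actual rate k = Gd⁴/(8D³·17) = 2.62 N/mm
Working load F = kδ = 2.62·41 = 107.42 N
C = 101.0/8.2 = 12.3171; K_W = (4C−1)/(4C−4)+0.615/C = 1.1162
τ_max = K_W·8FD/(πd³) = 1.1162·50.109 = 55.931 MPa
τ_max ≤ 71.4 MPa → acceptable

(a) 17 coils; (b) YES, τ_max = 55.9 MPa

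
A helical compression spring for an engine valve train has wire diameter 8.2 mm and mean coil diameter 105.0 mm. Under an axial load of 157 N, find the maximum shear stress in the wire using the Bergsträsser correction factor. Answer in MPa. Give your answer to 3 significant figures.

Spring index C = D/d = 105.0/8.2 = 12.8049
K_B = (4C+2)/(4C−3) = 53.220/48.220 = 1.1037
τ₀ = 8FD/(πd³) = 8·157·105.0/(π·8.2³) = 131880/1732.2 = 76.136 MPa
τ_max = K·τ₀ = 1.1037 × 76.136 = 84.03 MPa

84.0 MPa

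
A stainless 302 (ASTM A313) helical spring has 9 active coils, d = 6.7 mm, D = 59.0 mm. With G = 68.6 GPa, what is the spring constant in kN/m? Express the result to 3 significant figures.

9.35 kN/m

k = Gd⁴/(8D³N_a) = (68.6×10³ × 6.7⁴) / (8 × 59.0³ × 9)
  = 1.38237e+08 / 1.47873e+07 = 9.3483 N/mm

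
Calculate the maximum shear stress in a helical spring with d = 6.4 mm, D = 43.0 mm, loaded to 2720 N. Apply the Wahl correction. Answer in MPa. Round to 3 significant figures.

Spring index C = D/d = 43.0/6.4 = 6.7188
K_W = (4C−1)/(4C−4) + 0.615/C = 25.875/22.875 + 0.0915 = 1.2227
τ₀ = 8FD/(πd³) = 8·2720·43.0/(π·6.4³) = 935680/823.55 = 1136.2 MPa
τ_max = K·τ₀ = 1.2227 × 1136.2 = 1389.2 MPa

1390 MPa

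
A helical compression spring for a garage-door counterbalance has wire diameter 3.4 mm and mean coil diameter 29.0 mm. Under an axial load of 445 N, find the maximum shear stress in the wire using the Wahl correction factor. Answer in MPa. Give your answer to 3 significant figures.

Spring index C = D/d = 29.0/3.4 = 8.5294
K_W = (4C−1)/(4C−4) + 0.615/C = 33.118/30.118 + 0.0721 = 1.1717
τ₀ = 8FD/(πd³) = 8·445·29.0/(π·3.4³) = 103240/123.48 = 836.11 MPa
τ_max = K·τ₀ = 1.1717 × 836.11 = 979.68 MPa

980 MPa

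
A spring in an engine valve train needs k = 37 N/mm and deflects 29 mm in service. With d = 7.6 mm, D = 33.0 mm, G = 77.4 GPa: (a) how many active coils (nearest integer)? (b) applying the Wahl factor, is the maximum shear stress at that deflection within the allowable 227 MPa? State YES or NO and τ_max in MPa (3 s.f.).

N_a = Gd⁴/(8D³k) = (77.4×10³)(7.6⁴)/(8·33.0³·37) = 24.28 → N_a = 24
Actual rate k = Gd⁴/(8D³·24) = 37.424 N/mm
Working load F = kδ = 37.424·29 = 1085.3 N
C = 33.0/7.6 = 4.3421; K_W = (4C−1)/(4C−4)+0.615/C = 1.3660
τ_max = K_W·8FD/(πd³) = 1.3660·207.76 = 283.81 MPa
τ_max > 227 MPa → exceeds allowable

(a) 24 coils; (b) NO, τ_max = 284 MPa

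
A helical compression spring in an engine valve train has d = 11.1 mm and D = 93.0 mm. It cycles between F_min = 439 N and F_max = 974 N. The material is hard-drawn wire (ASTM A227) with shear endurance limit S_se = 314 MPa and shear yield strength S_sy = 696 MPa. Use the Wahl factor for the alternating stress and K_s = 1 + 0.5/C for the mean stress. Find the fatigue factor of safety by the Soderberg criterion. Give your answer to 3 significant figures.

C = D/d = 93.0/11.1 = 8.3784; K_W = (4C−1)/(4C−4)+0.615/C = 1.1751; K_s = 1+0.5/C = 1.0597
F_a = (F_max−F_min)/2 = 267.5 N; F_m = (F_max+F_min)/2 = 706.5 N
τ_a = K_W·8F_aD/(πd³) = 1.1751 × 46.321 = 54.43 MPa
τ_m = K_s·8F_mD/(πd³) = 1.0597 × 122.34 = 129.64 MPa
Soderberg: 1/n_f = τ_a/S_se + τ_m/S_sy = 54.43/314 + 129.64/696 = 0.17334 + 0.18626 = 0.35961
n_f = 1/0.35961 = 2.781

2.78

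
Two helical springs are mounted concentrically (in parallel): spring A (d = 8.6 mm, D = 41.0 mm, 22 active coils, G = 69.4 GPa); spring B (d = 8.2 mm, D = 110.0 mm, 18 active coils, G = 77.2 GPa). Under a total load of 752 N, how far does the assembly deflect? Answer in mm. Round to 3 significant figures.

22.7 mm

k_A = Gd⁴/(8D³N_a) = (69.4×10³)(8.6⁴)/(8·41.0³·22) = 31.296 N/mm
k_B = Gd⁴/(8D³N_a) = (77.2×10³)(8.2⁴)/(8·110.0³·18) = 1.8211 N/mm
Parallel: k_eq = 31.296 + 1.8211 = 33.117 N/mm
δ = F/k_eq = 752/33.117 = 22.707 mm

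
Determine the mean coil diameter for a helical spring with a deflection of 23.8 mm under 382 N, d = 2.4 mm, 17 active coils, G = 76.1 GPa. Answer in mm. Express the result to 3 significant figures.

Required rate k = F/δ = 382/23.8 = 16.05 N/mm
D = (Gd⁴/(8N_a·k))^(1/3) = (76.1×10³·2.4⁴/(8·17·16.05))^(1/3)
  = (1156.66)^(1/3) = 10.4971 mm

10.5 mm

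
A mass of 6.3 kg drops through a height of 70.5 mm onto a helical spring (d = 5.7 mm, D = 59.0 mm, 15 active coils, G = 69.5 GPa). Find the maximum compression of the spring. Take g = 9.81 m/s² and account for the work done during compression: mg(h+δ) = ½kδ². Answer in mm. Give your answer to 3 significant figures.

78.7 mm

k = Gd⁴/(8D³N_a) = (69.5×10³)(5.7⁴)/(8·59.0³·15) = 2.9768 N/mm
W = mg = 6.3 × 9.81 = 61.803 N
½kδ² − Wδ − Wh = 0 → δ = (W + √(W² + 2kWh))/k
δ = (61.803 + √(3819.6 + 25940.3))/2.9768 = (61.803 + 172.51)/2.9768 = 78.714 mm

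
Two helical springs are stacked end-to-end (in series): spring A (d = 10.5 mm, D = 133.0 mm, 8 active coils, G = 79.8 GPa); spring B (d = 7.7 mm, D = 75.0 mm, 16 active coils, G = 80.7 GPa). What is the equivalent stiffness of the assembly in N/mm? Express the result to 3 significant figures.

k_A = Gd⁴/(8D³N_a) = (79.8×10³)(10.5⁴)/(8·133.0³·8) = 6.4421 N/mm
k_B = Gd⁴/(8D³N_a) = (80.7×10³)(7.7⁴)/(8·75.0³·16) = 5.2534 N/mm
Series: 1/k_eq = 1/6.4421 + 1/5.2534 = 0.34558; k_eq = 2.8937 N/mm

2.89 N/mm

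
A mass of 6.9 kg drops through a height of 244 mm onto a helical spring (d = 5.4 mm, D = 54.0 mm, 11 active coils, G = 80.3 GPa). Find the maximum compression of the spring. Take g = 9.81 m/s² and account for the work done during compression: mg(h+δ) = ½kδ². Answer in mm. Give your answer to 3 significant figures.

96.8 mm

k = Gd⁴/(8D³N_a) = (80.3×10³)(5.4⁴)/(8·54.0³·11) = 4.9275 N/mm
W = mg = 6.9 × 9.81 = 67.689 N
½kδ² − Wδ − Wh = 0 → δ = (W + √(W² + 2kWh))/k
δ = (67.689 + √(4581.8 + 162766))/4.9275 = (67.689 + 409.08)/4.9275 = 96.757 mm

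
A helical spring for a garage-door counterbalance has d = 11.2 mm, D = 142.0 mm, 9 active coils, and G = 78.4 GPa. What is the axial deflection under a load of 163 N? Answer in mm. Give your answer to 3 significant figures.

27.2 mm

k = Gd⁴/(8D³N_a) = (78.4×10³)(11.2⁴)/(8·142.0³·9) = 5.984 N/mm
δ = F/k = 163 / 5.984 = 27.239 mm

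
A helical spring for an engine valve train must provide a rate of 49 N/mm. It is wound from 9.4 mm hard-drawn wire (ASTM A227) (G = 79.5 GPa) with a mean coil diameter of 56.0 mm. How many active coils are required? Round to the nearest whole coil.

N_a = Gd⁴/(8D³k) = (79.5×10³ × 9.4⁴)/(8 × 56.0³ × 49)
    = 6.20695e+08 / 6.88415e+07 = 9.016 → 9 coils

9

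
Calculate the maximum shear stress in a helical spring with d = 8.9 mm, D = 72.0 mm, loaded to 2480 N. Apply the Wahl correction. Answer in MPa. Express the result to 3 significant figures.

762 MPa

Spring index C = D/d = 72.0/8.9 = 8.0899
K_W = (4C−1)/(4C−4) + 0.615/C = 31.360/28.360 + 0.0760 = 1.1818
τ₀ = 8FD/(πd³) = 8·2480·72.0/(π·8.9³) = 1.42848e+06/2214.7 = 644.99 MPa
τ_max = K·τ₀ = 1.1818 × 644.99 = 762.25 MPa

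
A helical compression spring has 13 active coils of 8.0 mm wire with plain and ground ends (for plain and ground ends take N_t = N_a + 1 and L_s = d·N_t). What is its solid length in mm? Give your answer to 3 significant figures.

plain and ground ends: N_t = N_a + 1 = 13 + 1 = 14
L_s = d·N_t = 8.0 × 14 = 112 mm

112 mm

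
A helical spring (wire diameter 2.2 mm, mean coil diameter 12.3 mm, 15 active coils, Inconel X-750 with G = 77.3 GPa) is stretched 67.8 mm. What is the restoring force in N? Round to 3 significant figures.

k = Gd⁴/(8D³N_a) = (77.3×10³)(2.2⁴)/(8·12.3³·15) = 8.1091 N/mm
F = k·δ = 8.1091 × 67.8 = 549.8 N

550 N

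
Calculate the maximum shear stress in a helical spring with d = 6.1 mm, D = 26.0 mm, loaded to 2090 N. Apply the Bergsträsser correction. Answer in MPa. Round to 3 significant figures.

Spring index C = D/d = 26.0/6.1 = 4.2623
K_B = (4C+2)/(4C−3) = 19.049/14.049 = 1.3559
τ₀ = 8FD/(πd³) = 8·2090·26.0/(π·6.1³) = 434720/713.08 = 609.64 MPa
τ_max = K·τ₀ = 1.3559 × 609.64 = 826.6 MPa

827 MPa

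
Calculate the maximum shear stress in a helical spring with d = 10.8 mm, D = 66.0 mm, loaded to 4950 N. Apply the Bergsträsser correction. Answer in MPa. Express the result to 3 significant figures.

Spring index C = D/d = 66.0/10.8 = 6.1111
K_B = (4C+2)/(4C−3) = 26.444/21.444 = 1.2332
τ₀ = 8FD/(πd³) = 8·4950·66.0/(π·10.8³) = 2.6136e+06/3957.5 = 660.42 MPa
τ_max = K·τ₀ = 1.2332 × 660.42 = 814.4 MPa

814 MPa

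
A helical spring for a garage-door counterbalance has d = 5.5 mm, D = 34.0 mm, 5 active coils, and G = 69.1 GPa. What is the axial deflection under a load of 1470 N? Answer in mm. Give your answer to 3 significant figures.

k = Gd⁴/(8D³N_a) = (69.1×10³)(5.5⁴)/(8·34.0³·5) = 40.219 N/mm
δ = F/k = 1470 / 40.219 = 36.55 mm

36.5 mm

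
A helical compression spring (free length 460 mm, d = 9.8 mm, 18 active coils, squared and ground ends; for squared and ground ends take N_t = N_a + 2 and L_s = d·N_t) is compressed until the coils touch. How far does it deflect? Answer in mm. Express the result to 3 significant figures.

264 mm

N_t = 20; L_s = 9.8·20 = 196 mm
δ_solid = L₀ − L_s = 460 − 196 = 264 mm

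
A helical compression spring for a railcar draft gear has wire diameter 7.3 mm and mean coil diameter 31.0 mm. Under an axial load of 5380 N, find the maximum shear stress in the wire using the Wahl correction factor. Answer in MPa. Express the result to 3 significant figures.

Spring index C = D/d = 31.0/7.3 = 4.2466
K_W = (4C−1)/(4C−4) + 0.615/C = 15.986/12.986 + 0.1448 = 1.3758
τ₀ = 8FD/(πd³) = 8·5380·31.0/(π·7.3³) = 1.33424e+06/1222.1 = 1091.7 MPa
τ_max = K·τ₀ = 1.3758 × 1091.7 = 1502 MPa

1500 MPa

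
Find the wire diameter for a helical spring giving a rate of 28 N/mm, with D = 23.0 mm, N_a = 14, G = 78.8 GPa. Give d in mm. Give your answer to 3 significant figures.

4.69 mm

d = (8D³N_a·k / G)^(1/4) = (8·23.0³·14·28 / (78.8×10³))^0.25
  = (484.21)^0.25 = 4.6909 mm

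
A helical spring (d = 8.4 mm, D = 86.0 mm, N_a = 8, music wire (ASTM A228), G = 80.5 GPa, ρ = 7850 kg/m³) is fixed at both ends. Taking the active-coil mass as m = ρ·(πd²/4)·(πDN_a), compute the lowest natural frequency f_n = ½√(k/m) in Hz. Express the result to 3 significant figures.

k = Gd⁴/(8D³N_a) = (80.5×10³)(8.4⁴)/(8·86.0³·8) = 9.8455 N/mm = 9845.5 N/m
Wire length L = πDN_a = π·86.0·8 = 2161.4 mm
m = ρ·(πd²/4)·L = 7850 × 55.418×10⁻⁶ m² × 2.1614 m = 0.94028 kg
f_n = ½√(k/m) = 0.5·√(9845.5/0.94028) = 0.5·√(10471) = 51.164 Hz

51.2 Hz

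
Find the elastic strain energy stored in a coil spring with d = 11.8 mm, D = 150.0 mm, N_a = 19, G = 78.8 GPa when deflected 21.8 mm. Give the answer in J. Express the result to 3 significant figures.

0.708 J

k = Gd⁴/(8D³N_a) = (78.8×10³)(11.8⁴)/(8·150.0³·19) = 2.9781 N/mm
U = ½kδ² = 0.5 × 2.9781 × 21.8² = 707.65 N·mm = 0.70765 J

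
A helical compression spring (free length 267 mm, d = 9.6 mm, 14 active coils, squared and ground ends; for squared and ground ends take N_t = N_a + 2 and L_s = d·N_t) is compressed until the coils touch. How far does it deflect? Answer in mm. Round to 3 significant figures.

113 mm

N_t = 16; L_s = 9.6·16 = 153.6 mm
δ_solid = L₀ − L_s = 267 − 153.6 = 113.4 mm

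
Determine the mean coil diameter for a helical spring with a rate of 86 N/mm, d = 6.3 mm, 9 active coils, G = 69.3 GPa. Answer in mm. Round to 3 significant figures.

26.0 mm

D = (Gd⁴/(8N_a·k))^(1/3) = (69.3×10³·6.3⁴/(8·9·86))^(1/3)
  = (17630.5)^(1/3) = 26.0268 mm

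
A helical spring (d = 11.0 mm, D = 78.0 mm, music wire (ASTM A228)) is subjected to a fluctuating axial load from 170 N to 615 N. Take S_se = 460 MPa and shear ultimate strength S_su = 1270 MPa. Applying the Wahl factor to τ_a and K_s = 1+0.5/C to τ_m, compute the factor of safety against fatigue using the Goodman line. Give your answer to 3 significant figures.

C = D/d = 78.0/11.0 = 7.0909; K_W = (4C−1)/(4C−4)+0.615/C = 1.2099; K_s = 1+0.5/C = 1.0705
F_a = (F_max−F_min)/2 = 222.5 N; F_m = (F_max+F_min)/2 = 392.5 N
τ_a = K_W·8F_aD/(πd³) = 1.2099 × 33.204 = 40.172 MPa
τ_m = K_s·8F_mD/(πd³) = 1.0705 × 58.573 = 62.703 MPa
Goodman: 1/n_f = τ_a/S_se + τ_m/S_su = 40.172/460 + 62.703/1270 = 0.08733 + 0.04937 = 0.1367
n_f = 1/0.1367 = 7.315

7.32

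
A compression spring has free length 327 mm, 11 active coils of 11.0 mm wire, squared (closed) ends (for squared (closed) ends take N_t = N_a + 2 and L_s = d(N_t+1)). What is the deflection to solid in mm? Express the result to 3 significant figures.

173 mm

N_t = 13; L_s = 11.0·14 = 154 mm
δ_solid = L₀ − L_s = 327 − 154 = 173 mm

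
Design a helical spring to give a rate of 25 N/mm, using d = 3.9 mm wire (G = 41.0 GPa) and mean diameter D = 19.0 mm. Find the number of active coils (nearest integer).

N_a = Gd⁴/(8D³k) = (41.0×10³ × 3.9⁴)/(8 × 19.0³ × 25)
    = 9.48511e+06 / 1.3718e+06 = 6.914 → 7 coils

7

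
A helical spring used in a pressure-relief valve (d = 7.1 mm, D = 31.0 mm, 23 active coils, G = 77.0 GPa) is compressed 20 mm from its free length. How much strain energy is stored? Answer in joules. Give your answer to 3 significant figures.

7.14 J

k = Gd⁴/(8D³N_a) = (77.0×10³)(7.1⁴)/(8·31.0³·23) = 35.696 N/mm
U = ½kδ² = 0.5 × 35.696 × 20² = 7139.2 N·mm = 7.1392 J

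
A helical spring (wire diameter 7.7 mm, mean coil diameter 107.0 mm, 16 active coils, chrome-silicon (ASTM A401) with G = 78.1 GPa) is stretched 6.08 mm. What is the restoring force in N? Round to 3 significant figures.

10.6 N

k = Gd⁴/(8D³N_a) = (78.1×10³)(7.7⁴)/(8·107.0³·16) = 1.7509 N/mm
F = k·δ = 1.7509 × 6.08 = 10.645 N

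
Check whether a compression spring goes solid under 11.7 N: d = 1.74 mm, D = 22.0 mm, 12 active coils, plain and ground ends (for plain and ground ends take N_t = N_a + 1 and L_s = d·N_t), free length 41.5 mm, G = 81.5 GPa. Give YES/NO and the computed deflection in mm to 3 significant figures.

k = Gd⁴/(8D³N_a) = (81.5×10³)(1.74⁴)/(8·22.0³·12) = 0.73083 N/mm
N_t = 13; L_s = 1.74·13 = 22.62 mm; δ_solid = L₀ − L_s = 41.5 − 22.62 = 18.88 mm
δ = F/k = 11.7/0.73083 = 16.009 mm
δ < δ_solid → spring does not go solid

NO, δ = 16.0 mm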